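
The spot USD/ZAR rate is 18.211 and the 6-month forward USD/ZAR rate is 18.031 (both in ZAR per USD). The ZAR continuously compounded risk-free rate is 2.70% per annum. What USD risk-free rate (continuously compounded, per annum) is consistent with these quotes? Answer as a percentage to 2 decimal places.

4.69%

F = S·e^((r_ZAR − r_USD)T) ⇒ r_USD = r_ZAR − ln(F/S)/T
ln(18.031/18.211) = -0.009933; /(6/12) = -0.019866
r_USD = 0.0270 + 0.019866 = 0.046866
r_USD = 4.69%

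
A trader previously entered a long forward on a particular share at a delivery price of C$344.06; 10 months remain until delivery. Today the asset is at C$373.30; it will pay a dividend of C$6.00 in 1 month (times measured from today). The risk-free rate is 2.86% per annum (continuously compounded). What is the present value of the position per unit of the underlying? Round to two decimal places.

C$31.36

PV(remaining dividends) I = 6.00·e^(−0.0286·1/12) = 5.9857
Current forward F = (S − I)·e^(rT) = (373.30 − 5.9857)·e^(0.0286·10/12) = 367.3143 × 1.024120 = 376.1739
Value (long) = (F − K)·e^(−rT) = (376.1739 − 344.06) × 0.976448 = 31.3576
Value = C$31.36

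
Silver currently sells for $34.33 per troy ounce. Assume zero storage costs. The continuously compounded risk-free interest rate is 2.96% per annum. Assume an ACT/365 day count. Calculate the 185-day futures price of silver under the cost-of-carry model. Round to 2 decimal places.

F = S·e^(rT) = 34.33 · e^(0.0296 × 185/365) = 34.33 · e^0.015003
= 34.33 × 1.015116 = $34.85 per troy ounce

$34.85 per troy ounce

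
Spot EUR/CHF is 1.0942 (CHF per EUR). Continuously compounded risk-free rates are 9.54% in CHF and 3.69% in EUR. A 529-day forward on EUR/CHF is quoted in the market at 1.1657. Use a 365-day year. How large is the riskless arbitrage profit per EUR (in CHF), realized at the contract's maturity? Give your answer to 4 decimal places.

0.0253 per EUR (in CHF)

Fair forward: F* = S·e^(carry·T), with carry = (r_CHF − r_EUR) = 0.0954 − 0.0369 = 0.0585
F* = 1.0942 · e^(0.0585 × 529/365) = 1.0942 · e^0.084785 = 1.0942 × 1.088483 = 1.1910
Market 1.1657 < fair 1.1910: forward underpriced → reverse cash-and-carry (short spot, go long the forward).
At maturity, profit = |F_mkt − F*| = |1.1657 − 1.1910| = 0.0253 per EUR (in CHF)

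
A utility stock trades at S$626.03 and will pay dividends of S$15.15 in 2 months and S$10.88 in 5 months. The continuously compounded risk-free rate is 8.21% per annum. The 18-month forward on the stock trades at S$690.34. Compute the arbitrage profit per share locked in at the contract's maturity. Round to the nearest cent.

S$11.06 per share

PV(dividends) I = 15.15·e^(−0.0821·2/12) + 10.88·e^(−0.0821·5/12) = 25.4582
Fair forward F* = (S − I)·e^(rT) = (626.03 − 25.4582)·e^0.123150 = 600.5718 × 1.131054 = 679.2791
Market S$690.34 > fair 679.2791: forward overpriced → cash-and-carry (borrow at r, buy the stock and collect the dividends, short the forward).
Profit at T = |F_mkt − F*| = |690.34 − 679.2791| = S$11.06 per share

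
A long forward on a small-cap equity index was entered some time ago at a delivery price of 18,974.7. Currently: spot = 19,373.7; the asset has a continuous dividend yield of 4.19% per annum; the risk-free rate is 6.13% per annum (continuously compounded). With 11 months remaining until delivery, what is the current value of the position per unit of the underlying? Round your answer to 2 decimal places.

705.81

Current fair forward for the remaining 11 months: F = S·e^((r − q)·T), (r − q) = 0.0613 − 0.0419 = 0.0194
F = 19373.7 · e^(0.0194 × 11/12) = 19373.7 × 1.01794240 = 19721.3107
Value of long forward = (F − K)·e^(−rT) = (19721.3107 − 18974.7) · e^(−0.0613·11/12)
= 746.6107 × 0.94535792 = 705.81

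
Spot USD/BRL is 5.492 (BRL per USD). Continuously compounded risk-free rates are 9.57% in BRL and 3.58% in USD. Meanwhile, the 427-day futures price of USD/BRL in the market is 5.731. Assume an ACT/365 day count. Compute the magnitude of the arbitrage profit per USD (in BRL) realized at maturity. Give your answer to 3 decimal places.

0.160 per USD (in BRL)

Fair futures: F* = S·e^(carry·T), with carry = (r_BRL − r_USD) = 0.0957 − 0.0358 = 0.0599
F* = 5.492 · e^(0.0599 × 427/365) = 5.492 · e^0.070075 = 5.492 × 1.072589 = 5.8907
Market 5.731 < fair 5.8907: forward underpriced → reverse cash-and-carry (short spot, go long the forward).
At maturity, profit = |F_mkt − F*| = |5.731 − 5.8907| = 0.160 per USD (in BRL)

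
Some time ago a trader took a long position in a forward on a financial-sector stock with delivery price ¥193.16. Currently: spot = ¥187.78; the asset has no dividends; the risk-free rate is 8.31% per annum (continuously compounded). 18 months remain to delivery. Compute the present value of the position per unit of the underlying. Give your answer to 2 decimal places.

Current fair forward for the remaining 18 months: F = S·e^(r·T), r = 0.0831
F = 187.78 · e^(0.0831 × 18/12) = 187.78 × 1.132752 = 212.7082
Value of long forward = (F − K)·e^(−rT) = (212.7082 − 193.16) · e^(−0.0831·18/12)
= 19.5482 × 0.882806 = 17.26

¥17.26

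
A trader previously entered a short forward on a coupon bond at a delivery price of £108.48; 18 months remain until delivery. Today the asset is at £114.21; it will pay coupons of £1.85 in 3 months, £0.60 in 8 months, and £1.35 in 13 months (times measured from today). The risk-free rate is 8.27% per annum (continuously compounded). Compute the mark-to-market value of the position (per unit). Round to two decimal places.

PV(remaining coupons) I = 1.85·e^(−0.0827·3/12) + 0.60·e^(−0.0827·8/12) + 1.35·e^(−0.0827·13/12) = 3.6143
Current forward F = (S − I)·e^(rT) = (114.21 − 3.6143)·e^(0.0827·18/12) = 110.5957 × 1.132072 = 125.2023
Value (long) = (F − K)·e^(−rT) = (125.2023 − 108.48) × 0.883336 = 14.7714
Short position value = −(long value) = -£14.77

-£14.77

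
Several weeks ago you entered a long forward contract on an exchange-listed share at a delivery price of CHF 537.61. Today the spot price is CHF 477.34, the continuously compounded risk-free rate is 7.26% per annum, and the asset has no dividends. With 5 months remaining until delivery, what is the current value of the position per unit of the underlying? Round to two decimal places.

Current fair forward for the remaining 5 months: F = S·e^(r·T), r = 0.0726
F = 477.34 · e^(0.0726 × 5/12) = 477.34 × 1.030712 = 492.0001
Value of long forward = (F − K)·e^(−rT) = (492.0001 − 537.61) · e^(−0.0726·5/12)
= -45.6099 × 0.970203 = -44.25

-CHF 44.25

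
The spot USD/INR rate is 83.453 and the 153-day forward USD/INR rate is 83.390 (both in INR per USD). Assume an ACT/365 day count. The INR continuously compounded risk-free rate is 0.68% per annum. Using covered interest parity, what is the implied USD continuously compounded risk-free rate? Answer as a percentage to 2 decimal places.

0.86%

F = S·e^((r_INR − r_USD)T) ⇒ r_USD = r_INR − ln(F/S)/T
ln(83.390/83.453) = -0.000755; /(153/365) = -0.001801
r_USD = 0.0068 + 0.001801 = 0.008601
r_USD = 0.86%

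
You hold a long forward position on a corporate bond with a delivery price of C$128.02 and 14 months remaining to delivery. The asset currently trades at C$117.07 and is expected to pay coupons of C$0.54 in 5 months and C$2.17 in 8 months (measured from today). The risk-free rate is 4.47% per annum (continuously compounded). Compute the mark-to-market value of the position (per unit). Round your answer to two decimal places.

PV(remaining coupons) I = 0.54·e^(−0.0447·5/12) + 2.17·e^(−0.0447·8/12) = 2.6363
Current forward F = (S − I)·e^(rT) = (117.07 − 2.6363)·e^(0.0447·14/12) = 114.4337 × 1.053534 = 120.5598
Value (long) = (F − K)·e^(−rT) = (120.5598 − 128.02) × 0.949186 = -7.0811
Value = -C$7.08

-C$7.08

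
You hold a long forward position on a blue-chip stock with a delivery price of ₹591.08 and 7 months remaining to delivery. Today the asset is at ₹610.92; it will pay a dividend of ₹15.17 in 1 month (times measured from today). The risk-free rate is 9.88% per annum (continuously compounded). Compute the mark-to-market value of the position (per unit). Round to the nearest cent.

₹37.90

PV(remaining dividends) I = 15.17·e^(−0.0988·1/12) = 15.0456
Current forward F = (S − I)·e^(rT) = (610.92 − 15.0456)·e^(0.0988·7/12) = 595.8744 × 1.059327 = 631.2258
Value (long) = (F − K)·e^(−rT) = (631.2258 − 591.08) × 0.943996 = 37.8975
Value = ₹37.90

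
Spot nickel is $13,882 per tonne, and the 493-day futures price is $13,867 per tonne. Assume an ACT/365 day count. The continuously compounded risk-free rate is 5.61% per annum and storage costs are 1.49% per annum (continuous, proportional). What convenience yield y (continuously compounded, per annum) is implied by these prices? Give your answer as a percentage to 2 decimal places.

F = S·e^((r+u−y)T) ⇒ (r+u−y) = ln(F/S)/T
ln(13867/13882) = -0.001081; /T ⇒ -0.000800
y = r + u − ln(F/S)/T = 0.0561 + 0.0149 + 0.000800 = 0.071800
y = 7.18%

7.18%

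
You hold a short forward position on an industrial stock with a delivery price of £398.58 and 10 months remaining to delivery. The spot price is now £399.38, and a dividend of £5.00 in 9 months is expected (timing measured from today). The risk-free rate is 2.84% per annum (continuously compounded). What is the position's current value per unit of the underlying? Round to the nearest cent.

-£5.23

PV(remaining dividends) I = 5.00·e^(−0.0284·9/12) = 4.8946
Current forward F = (S − I)·e^(rT) = (399.38 − 4.8946)·e^(0.0284·10/12) = 394.4854 × 1.023949 = 403.9329
Value (long) = (F − K)·e^(−rT) = (403.9329 − 398.58) × 0.976611 = 5.2277
Short position value = −(long value) = -£5.23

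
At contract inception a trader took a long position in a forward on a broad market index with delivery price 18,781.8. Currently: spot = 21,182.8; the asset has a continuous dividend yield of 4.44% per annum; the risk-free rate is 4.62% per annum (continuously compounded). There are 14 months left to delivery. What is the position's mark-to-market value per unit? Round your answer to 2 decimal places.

Current fair forward for the remaining 14 months: F = S·e^((r − q)·T), (r − q) = 0.0462 − 0.0444 = 0.0018
F = 21182.8 · e^(0.0018 × 14/12) = 21182.8 × 1.00210221 = 21227.3307
Value of long forward = (F − K)·e^(−rT) = (21227.3307 − 18781.8) · e^(−0.0462·14/12)
= 2445.5307 × 0.94752685 = 2317.21

2317.21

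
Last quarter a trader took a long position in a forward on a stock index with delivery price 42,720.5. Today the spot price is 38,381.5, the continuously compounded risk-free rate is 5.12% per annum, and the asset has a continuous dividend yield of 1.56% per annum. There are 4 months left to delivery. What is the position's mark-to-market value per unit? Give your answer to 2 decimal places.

-3815.16

Current fair forward for the remaining 4 months: F = S·e^((r − q)·T), (r − q) = 0.0512 − 0.0156 = 0.0356
F = 38381.5 · e^(0.0356 × 4/12) = 38381.5 × 1.01193735 = 38839.6734
Value of long forward = (F − K)·e^(−rT) = (38839.6734 − 42720.5) · e^(−0.0512·4/12)
= -3880.8266 × 0.98307814 = -3815.16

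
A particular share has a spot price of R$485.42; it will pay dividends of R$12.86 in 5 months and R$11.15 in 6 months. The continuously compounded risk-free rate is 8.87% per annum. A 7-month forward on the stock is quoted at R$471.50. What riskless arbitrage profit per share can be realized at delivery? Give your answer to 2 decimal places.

R$15.41 per share

PV(dividends) I = 12.86·e^(−0.0887·5/12) + 11.15·e^(−0.0887·6/12) = 23.0597
Fair forward F* = (S − I)·e^(rT) = (485.42 − 23.0597)·e^0.051742 = 462.3603 × 1.053104 = 486.9135
Market R$471.50 < fair 486.9135: forward underpriced → reverse cash-and-carry (short the stock, invest proceeds at r, pay the dividends, go long the forward).
Profit at T = |F_mkt − F*| = |471.50 − 486.9135| = R$15.41 per share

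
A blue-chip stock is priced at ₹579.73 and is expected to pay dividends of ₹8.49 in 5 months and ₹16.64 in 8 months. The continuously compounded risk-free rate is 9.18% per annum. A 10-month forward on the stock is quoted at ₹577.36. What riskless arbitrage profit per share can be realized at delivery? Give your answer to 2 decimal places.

₹22.74 per share

PV(dividends) I = 8.49·e^(−0.0918·5/12) + 16.64·e^(−0.0918·8/12) = 23.8236
Fair forward F* = (S − I)·e^(rT) = (579.73 − 23.8236)·e^0.076500 = 555.9064 × 1.079502 = 600.1021
Market ₹577.36 < fair 600.1021: forward underpriced → reverse cash-and-carry (short the stock, invest proceeds at r, pay the dividends, go long the forward).
Profit at T = |F_mkt − F*| = |577.36 − 600.1021| = ₹22.74 per share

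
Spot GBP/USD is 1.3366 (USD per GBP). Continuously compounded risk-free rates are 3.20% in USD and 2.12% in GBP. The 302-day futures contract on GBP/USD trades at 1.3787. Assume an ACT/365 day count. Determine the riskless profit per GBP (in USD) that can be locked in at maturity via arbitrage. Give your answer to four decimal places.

0.0301 per GBP (in USD)

Fair futures: F* = S·e^(carry·T), with carry = (r_USD − r_GBP) = 0.0320 − 0.0212 = 0.0108
F* = 1.3366 · e^(0.0108 × 302/365) = 1.3366 · e^0.008936 = 1.3366 × 1.008976 = 1.3486
Market 1.3787 > fair 1.3486: forward overpriced → cash-and-carry (buy spot, short the forward).
At maturity, profit = |F_mkt − F*| = |1.3787 − 1.3486| = 0.0301 per GBP (in USD)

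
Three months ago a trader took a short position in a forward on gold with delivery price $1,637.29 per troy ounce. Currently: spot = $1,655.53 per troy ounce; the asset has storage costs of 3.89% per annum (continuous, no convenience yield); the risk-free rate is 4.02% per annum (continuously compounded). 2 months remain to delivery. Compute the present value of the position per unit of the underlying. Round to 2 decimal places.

-$39.94 per troy ounce

Current fair forward for the remaining 2 months: F = S·e^((r + u)·T), (r + u) = 0.0402 + 0.0389 = 0.0791
F = 1655.53 · e^(0.0791 × 2/12) = 1655.53 × 1.01327062 = 1677.4999
Value of long forward = (F − K)·e^(−rT) = (1677.4999 − 1637.29) · e^(−0.0402·2/12)
= 40.2099 × 0.99332239 = 39.94
Short position value = −(long value) = -$39.94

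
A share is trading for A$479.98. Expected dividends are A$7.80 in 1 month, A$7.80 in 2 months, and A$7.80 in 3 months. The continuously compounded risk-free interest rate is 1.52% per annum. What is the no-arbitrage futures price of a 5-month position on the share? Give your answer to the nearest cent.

A$459.54

PV(dividends) I = 7.80·e^(−0.0152·1/12) + 7.80·e^(−0.0152·2/12) + 7.80·e^(−0.0152·3/12)
I = 7.7901 + 7.7803 + 7.7704 = 23.3408
F = (S − I)·e^(rT) = (479.98 − 23.3408) · e^(0.0152·5/12)
= 456.6392 · e^0.006333 = 456.6392 × 1.006353 = A$459.54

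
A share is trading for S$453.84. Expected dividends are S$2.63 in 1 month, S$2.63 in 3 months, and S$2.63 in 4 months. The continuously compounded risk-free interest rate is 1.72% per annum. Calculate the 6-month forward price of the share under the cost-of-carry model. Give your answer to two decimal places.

S$449.83

PV(dividends) I = 2.63·e^(−0.0172·1/12) + 2.63·e^(−0.0172·3/12) + 2.63·e^(−0.0172·4/12)
I = 2.6262 + 2.6187 + 2.6150 = 7.8599
F = (S − I)·e^(rT) = (453.84 − 7.8599) · e^(0.0172·6/12)
= 445.9801 · e^0.008600 = 445.9801 × 1.008637 = S$449.83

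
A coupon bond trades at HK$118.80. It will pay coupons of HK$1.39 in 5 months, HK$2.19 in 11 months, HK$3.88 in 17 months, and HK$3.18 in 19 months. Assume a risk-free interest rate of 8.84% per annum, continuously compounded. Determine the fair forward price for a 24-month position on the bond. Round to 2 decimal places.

PV(coupons) I = 1.39·e^(−0.0884·5/12) + 2.19·e^(−0.0884·11/12) + 3.88·e^(−0.0884·17/12) + 3.18·e^(−0.0884·19/12)
I = 1.3397 + 2.0195 + 3.4233 + 2.7647 = 9.5472
F = (S − I)·e^(rT) = (118.80 − 9.5472) · e^(0.0884·24/12)
= 109.2528 · e^0.176800 = 109.2528 × 1.193392 = HK$130.38

HK$130.38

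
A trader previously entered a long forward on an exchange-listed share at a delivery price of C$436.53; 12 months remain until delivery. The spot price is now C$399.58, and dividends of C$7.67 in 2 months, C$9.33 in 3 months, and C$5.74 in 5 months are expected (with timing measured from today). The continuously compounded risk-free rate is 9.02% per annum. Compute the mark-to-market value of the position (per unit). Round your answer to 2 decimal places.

-C$21.50

PV(remaining dividends) I = 7.67·e^(−0.0902·2/12) + 9.33·e^(−0.0902·3/12) + 5.74·e^(−0.0902·5/12) = 22.2058
Current forward F = (S − I)·e^(rT) = (399.58 − 22.2058)·e^(0.0902·12/12) = 377.3742 × 1.094393 = 412.9957
Value (long) = (F − K)·e^(−rT) = (412.9957 − 436.53) × 0.913748 = -21.5044
Value = -C$21.50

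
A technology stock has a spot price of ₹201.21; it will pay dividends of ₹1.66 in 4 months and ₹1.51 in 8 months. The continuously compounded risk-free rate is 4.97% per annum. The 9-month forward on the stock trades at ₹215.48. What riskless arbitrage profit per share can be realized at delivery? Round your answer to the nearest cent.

PV(dividends) I = 1.66·e^(−0.0497·4/12) + 1.51·e^(−0.0497·8/12) = 3.0935
Fair forward F* = (S − I)·e^(rT) = (201.21 − 3.0935)·e^0.037275 = 198.1165 × 1.037978 = 205.6406
Market ₹215.48 > fair 205.6406: forward overpriced → cash-and-carry (borrow at r, buy the stock and collect the dividends, short the forward).
Profit at T = |F_mkt − F*| = |215.48 − 205.6406| = ₹9.84 per share

₹9.84 per share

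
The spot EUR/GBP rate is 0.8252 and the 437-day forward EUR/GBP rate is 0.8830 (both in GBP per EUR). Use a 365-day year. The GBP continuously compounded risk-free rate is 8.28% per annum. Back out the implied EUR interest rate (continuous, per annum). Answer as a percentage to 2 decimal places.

2.63%

F = S·e^((r_GBP − r_EUR)T) ⇒ r_EUR = r_GBP − ln(F/S)/T
ln(0.8830/0.8252) = 0.067699; /(437/365) = 0.056545
r_EUR = 0.0828 − 0.056545 = 0.026255
r_EUR = 2.63%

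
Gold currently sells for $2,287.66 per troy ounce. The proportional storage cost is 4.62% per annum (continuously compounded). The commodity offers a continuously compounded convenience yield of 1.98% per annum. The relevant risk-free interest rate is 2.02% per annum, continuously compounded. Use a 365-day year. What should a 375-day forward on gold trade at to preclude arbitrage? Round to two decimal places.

Net carry = r + u − y = 0.0202 + 0.0462 − 0.0198 = 0.0466
F = S·e^((r+u−y)T) = 2287.66 · e^(0.0466 × 375/365) = 2287.66 · e^0.04787671
= 2287.66 × 1.04904131 = $2,399.85 per troy ounce

$2,399.85 per troy ounce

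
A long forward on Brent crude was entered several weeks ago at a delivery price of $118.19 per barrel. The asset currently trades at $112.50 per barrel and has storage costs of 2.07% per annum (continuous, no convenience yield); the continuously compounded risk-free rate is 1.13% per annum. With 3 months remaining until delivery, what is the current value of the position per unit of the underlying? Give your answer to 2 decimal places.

-$4.77 per barrel

Current fair forward for the remaining 3 months: F = S·e^((r + u)·T), (r + u) = 0.0113 + 0.0207 = 0.0320
F = 112.50 · e^(0.0320 × 3/12) = 112.50 × 1.008032 = 113.4036
Value of long forward = (F − K)·e^(−rT) = (113.4036 − 118.19) · e^(−0.0113·3/12)
= -4.7864 × 0.997179 = -4.77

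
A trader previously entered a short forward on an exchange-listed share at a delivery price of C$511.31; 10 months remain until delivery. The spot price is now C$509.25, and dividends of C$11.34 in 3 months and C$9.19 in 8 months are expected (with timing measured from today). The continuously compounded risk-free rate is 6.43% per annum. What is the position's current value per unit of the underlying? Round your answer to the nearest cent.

-C$4.65

PV(remaining dividends) I = 11.34·e^(−0.0643·3/12) + 9.19·e^(−0.0643·8/12) = 19.9635
Current forward F = (S − I)·e^(rT) = (509.25 − 19.9635)·e^(0.0643·10/12) = 489.2865 × 1.055045 = 516.2193
Value (long) = (F − K)·e^(−rT) = (516.2193 − 511.31) × 0.947827 = 4.6532
Short position value = −(long value) = -C$4.65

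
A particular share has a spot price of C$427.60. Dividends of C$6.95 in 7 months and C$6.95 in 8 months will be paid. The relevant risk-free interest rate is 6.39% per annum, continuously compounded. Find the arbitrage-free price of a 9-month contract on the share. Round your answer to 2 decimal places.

PV(dividends) I = 6.95·e^(−0.0639·7/12) + 6.95·e^(−0.0639·8/12)
I = 6.6957 + 6.6601 = 13.3558
F = (S − I)·e^(rT) = (427.60 − 13.3558) · e^(0.0639·9/12)
= 414.2442 · e^0.047925 = 414.2442 × 1.049092 = C$434.58

C$434.58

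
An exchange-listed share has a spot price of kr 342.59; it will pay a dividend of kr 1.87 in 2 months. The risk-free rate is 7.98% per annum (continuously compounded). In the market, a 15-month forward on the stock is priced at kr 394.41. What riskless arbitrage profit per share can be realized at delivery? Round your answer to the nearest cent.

kr 17.92 per share

PV(dividends) I = 1.87·e^(−0.0798·2/12) = 1.8453
Fair forward F* = (S − I)·e^(rT) = (342.59 − 1.8453)·e^0.099750 = 340.7447 × 1.104895 = 376.4871
Market kr 394.41 > fair 376.4871: forward overpriced → cash-and-carry (borrow at r, buy the stock and collect the dividends, short the forward).
Profit at T = |F_mkt − F*| = |394.41 − 376.4871| = kr 17.92 per share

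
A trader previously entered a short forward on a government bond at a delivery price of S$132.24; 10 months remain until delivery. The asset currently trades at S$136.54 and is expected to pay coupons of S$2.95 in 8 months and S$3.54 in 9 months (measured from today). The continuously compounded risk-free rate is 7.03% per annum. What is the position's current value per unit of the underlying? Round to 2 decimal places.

PV(remaining coupons) I = 2.95·e^(−0.0703·8/12) + 3.54·e^(−0.0703·9/12) = 6.1731
Current forward F = (S − I)·e^(rT) = (136.54 − 6.1731)·e^(0.0703·10/12) = 130.3669 × 1.060333 = 138.2323
Value (long) = (F − K)·e^(−rT) = (138.2323 − 132.24) × 0.943100 = 5.6513
Short position value = −(long value) = -S$5.65

-S$5.65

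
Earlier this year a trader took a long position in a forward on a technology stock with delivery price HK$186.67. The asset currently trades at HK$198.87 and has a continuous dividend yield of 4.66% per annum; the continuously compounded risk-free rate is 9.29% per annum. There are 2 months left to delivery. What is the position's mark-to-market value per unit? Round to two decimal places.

Current fair forward for the remaining 2 months: F = S·e^((r − q)·T), (r − q) = 0.0929 − 0.0466 = 0.0463
F = 198.87 · e^(0.0463 × 2/12) = 198.87 × 1.007747 = 200.4106
Value of long forward = (F − K)·e^(−rT) = (200.4106 − 186.67) · e^(−0.0929·2/12)
= 13.7406 × 0.984636 = 13.53

HK$13.53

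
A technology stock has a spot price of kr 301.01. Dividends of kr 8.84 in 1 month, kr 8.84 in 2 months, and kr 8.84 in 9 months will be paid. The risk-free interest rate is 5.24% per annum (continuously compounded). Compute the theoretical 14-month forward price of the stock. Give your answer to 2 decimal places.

PV(dividends) I = 8.84·e^(−0.0524·1/12) + 8.84·e^(−0.0524·2/12) + 8.84·e^(−0.0524·9/12)
I = 8.8015 + 8.7631 + 8.4993 = 26.0639
F = (S − I)·e^(rT) = (301.01 − 26.0639) · e^(0.0524·14/12)
= 274.9461 · e^0.061133 = 274.9461 × 1.063040 = kr 292.28

kr 292.28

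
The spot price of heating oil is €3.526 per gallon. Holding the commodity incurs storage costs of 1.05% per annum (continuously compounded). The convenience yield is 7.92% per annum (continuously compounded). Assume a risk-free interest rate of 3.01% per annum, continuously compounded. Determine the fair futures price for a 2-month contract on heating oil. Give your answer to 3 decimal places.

Net carry = r + u − y = 0.0301 + 0.0105 − 0.0792 = -0.0386
F = S·e^((r+u−y)T) = 3.526 · e^(-0.0386 × 2/12) = 3.526 · e^-0.006433
= 3.526 × 0.993588 = €3.503 per gallon

€3.503 per gallon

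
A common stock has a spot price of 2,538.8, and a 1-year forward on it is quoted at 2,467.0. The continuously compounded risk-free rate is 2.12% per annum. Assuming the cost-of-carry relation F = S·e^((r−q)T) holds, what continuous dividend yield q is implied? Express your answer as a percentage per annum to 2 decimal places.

4.99%

From F = S·e^((r−q)T): (r − q) = ln(F/S)/T
ln(2467.0/2538.8) = ln(0.971719) = -0.028689
(r − q) = -0.028689 / (1) = -0.028689
q = r − ln(F/S)/T = 0.0212 + 0.028689 = 0.049889
q = 4.99%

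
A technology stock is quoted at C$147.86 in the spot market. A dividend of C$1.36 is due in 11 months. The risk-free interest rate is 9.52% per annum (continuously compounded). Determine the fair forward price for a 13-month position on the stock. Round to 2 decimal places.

PV(dividends) I = 1.36·e^(−0.0952·11/12)
I = 1.2463
F = (S − I)·e^(rT) = (147.86 − 1.2463) · e^(0.0952·13/12)
= 146.6137 · e^0.103133 = 146.6137 × 1.108639 = C$162.54

C$162.54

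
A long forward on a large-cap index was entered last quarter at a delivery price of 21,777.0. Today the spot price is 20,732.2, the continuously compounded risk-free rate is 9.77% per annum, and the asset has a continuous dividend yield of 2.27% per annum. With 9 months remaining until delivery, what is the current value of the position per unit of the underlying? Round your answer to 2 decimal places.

Current fair forward for the remaining 9 months: F = S·e^((r − q)·T), (r − q) = 0.0977 − 0.0227 = 0.0750
F = 20732.2 · e^(0.0750 × 9/12) = 20732.2 × 1.05786212 = 21931.8090
Value of long forward = (F − K)·e^(−rT) = (21931.8090 − 21777.0) · e^(−0.0977·9/12)
= 154.8090 × 0.92934522 = 143.87

143.87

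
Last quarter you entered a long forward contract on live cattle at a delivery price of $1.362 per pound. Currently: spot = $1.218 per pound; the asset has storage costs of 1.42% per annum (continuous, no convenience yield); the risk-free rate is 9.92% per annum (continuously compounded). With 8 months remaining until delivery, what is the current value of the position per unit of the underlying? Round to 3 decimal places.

Current fair forward for the remaining 8 months: F = S·e^((r + u)·T), (r + u) = 0.0992 + 0.0142 = 0.1134
F = 1.218 · e^(0.1134 × 8/12) = 1.218 × 1.078531 = 1.3137
Value of long forward = (F − K)·e^(−rT) = (1.3137 − 1.362) · e^(−0.0992·8/12)
= -0.0483 × 0.936006 = -0.045

-$0.045 per pound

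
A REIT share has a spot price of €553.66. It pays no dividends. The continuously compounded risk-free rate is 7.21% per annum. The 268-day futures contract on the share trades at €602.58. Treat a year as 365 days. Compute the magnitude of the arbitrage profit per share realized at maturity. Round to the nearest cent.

€18.82 per share

Fair futures: F* = S·e^(carry·T), with carry = r = 0.0721
F* = 553.66 · e^(0.0721 × 268/365) = 553.66 · e^0.052939 = 553.66 × 1.054365 = €583.7597
Market €602.58 > fair €583.7597: forward overpriced → cash-and-carry (buy spot, short the forward).
At maturity, profit = |F_mkt − F*| = |602.58 − 583.7597| = €18.82 per share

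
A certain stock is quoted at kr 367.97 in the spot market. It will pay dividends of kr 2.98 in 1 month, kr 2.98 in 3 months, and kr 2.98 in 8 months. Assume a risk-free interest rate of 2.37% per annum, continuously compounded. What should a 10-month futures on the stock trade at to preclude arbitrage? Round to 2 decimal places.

PV(dividends) I = 2.98·e^(−0.0237·1/12) + 2.98·e^(−0.0237·3/12) + 2.98·e^(−0.0237·8/12)
I = 2.9741 + 2.9624 + 2.9333 = 8.8698
F = (S − I)·e^(rT) = (367.97 − 8.8698) · e^(0.0237·10/12)
= 359.1002 · e^0.019750 = 359.1002 × 1.019946 = kr 366.26

kr 366.26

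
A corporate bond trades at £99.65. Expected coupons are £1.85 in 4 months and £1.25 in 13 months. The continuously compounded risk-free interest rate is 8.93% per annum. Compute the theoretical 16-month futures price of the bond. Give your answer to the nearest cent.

PV(coupons) I = 1.85·e^(−0.0893·4/12) + 1.25·e^(−0.0893·13/12)
I = 1.7957 + 1.1347 = 2.9304
F = (S − I)·e^(rT) = (99.65 − 2.9304) · e^(0.0893·16/12)
= 96.7196 · e^0.119067 = 96.7196 × 1.126445 = £108.95

£108.95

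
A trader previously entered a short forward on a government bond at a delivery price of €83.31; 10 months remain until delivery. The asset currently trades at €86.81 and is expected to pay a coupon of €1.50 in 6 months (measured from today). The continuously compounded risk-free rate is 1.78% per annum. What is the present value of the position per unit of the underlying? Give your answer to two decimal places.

PV(remaining coupons) I = 1.50·e^(−0.0178·6/12) = 1.4867
Current forward F = (S − I)·e^(rT) = (86.81 − 1.4867)·e^(0.0178·10/12) = 85.3233 × 1.014944 = 86.5984
Value (long) = (F − K)·e^(−rT) = (86.5984 − 83.31) × 0.985276 = 3.2400
Short position value = −(long value) = -€3.24

-€3.24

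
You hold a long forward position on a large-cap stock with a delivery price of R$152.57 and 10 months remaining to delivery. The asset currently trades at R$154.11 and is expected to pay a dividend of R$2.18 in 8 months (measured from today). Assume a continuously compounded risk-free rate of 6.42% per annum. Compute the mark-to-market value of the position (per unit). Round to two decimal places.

R$7.40

PV(remaining dividends) I = 2.18·e^(−0.0642·8/12) = 2.0887
Current forward F = (S − I)·e^(rT) = (154.11 − 2.0887)·e^(0.0642·10/12) = 152.0213 × 1.054957 = 160.3759
Value (long) = (F − K)·e^(−rT) = (160.3759 − 152.57) × 0.947906 = 7.3993
Value = R$7.40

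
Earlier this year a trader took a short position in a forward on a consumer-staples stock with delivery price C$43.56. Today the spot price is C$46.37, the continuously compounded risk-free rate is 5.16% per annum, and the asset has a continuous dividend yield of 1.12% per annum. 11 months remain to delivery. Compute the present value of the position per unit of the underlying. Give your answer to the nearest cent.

Current fair forward for the remaining 11 months: F = S·e^((r − q)·T), (r − q) = 0.0516 − 0.0112 = 0.0404
F = 46.37 · e^(0.0404 × 11/12) = 46.37 × 1.037728 = 48.1194
Value of long forward = (F − K)·e^(−rT) = (48.1194 − 43.56) · e^(−0.0516·11/12)
= 4.5594 × 0.953801 = 4.35
Short position value = −(long value) = -C$4.35

-C$4.35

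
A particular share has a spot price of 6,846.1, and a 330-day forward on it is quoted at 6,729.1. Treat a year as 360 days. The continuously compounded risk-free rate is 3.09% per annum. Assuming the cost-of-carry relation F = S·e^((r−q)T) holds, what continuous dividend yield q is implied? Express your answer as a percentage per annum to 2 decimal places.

4.97%

From F = S·e^((r−q)T): (r − q) = ln(F/S)/T
ln(6729.1/6846.1) = ln(0.982910) = -0.017238
(r − q) = -0.017238 / (330/360) = -0.018805
q = r − ln(F/S)/T = 0.0309 + 0.018805 = 0.049705
q = 4.97%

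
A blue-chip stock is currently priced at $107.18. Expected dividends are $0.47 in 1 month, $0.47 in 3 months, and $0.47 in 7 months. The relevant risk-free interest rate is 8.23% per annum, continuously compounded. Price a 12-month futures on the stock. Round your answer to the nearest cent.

$114.88

PV(dividends) I = 0.47·e^(−0.0823·1/12) + 0.47·e^(−0.0823·3/12) + 0.47·e^(−0.0823·7/12)
I = 0.4668 + 0.4604 + 0.4480 = 1.3752
F = (S − I)·e^(rT) = (107.18 − 1.3752) · e^(0.0823·12/12)
= 105.8048 · e^0.082300 = 105.8048 × 1.085781 = $114.88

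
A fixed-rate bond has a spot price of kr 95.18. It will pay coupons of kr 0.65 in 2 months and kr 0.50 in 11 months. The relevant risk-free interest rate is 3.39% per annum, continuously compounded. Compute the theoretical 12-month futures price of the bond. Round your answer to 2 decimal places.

PV(coupons) I = 0.65·e^(−0.0339·2/12) + 0.50·e^(−0.0339·11/12)
I = 0.6463 + 0.4847 = 1.1310
F = (S − I)·e^(rT) = (95.18 − 1.1310) · e^(0.0339·12/12)
= 94.0490 · e^0.033900 = 94.0490 × 1.034481 = kr 97.29

kr 97.29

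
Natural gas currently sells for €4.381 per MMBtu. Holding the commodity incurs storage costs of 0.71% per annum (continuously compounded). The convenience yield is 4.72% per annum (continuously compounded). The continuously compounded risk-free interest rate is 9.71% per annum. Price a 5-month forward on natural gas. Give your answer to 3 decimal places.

Net carry = r + u − y = 0.0971 + 0.0071 − 0.0472 = 0.0570
F = S·e^((r+u−y)T) = 4.381 · e^(0.0570 × 5/12) = 4.381 · e^0.023750
= 4.381 × 1.024034 = €4.486 per MMBtu

€4.486 per MMBtu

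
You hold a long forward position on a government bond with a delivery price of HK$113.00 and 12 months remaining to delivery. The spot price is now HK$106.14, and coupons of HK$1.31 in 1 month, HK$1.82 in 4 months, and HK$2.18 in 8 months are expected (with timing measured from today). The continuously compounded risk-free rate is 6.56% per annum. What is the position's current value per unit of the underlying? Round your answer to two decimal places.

-HK$4.86

PV(remaining coupons) I = 1.31·e^(−0.0656·1/12) + 1.82·e^(−0.0656·4/12) + 2.18·e^(−0.0656·8/12) = 5.1702
Current forward F = (S − I)·e^(rT) = (106.14 − 5.1702)·e^(0.0656·12/12) = 100.9698 × 1.067800 = 107.8156
Value (long) = (F − K)·e^(−rT) = (107.8156 − 113.00) × 0.936505 = -4.8552
Value = -HK$4.86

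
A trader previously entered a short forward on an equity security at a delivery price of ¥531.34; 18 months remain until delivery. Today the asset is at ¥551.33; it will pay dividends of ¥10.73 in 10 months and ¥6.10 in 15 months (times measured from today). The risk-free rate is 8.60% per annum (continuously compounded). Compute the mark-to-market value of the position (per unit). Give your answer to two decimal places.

PV(remaining dividends) I = 10.73·e^(−0.0860·10/12) + 6.10·e^(−0.0860·15/12) = 15.4662
Current forward F = (S − I)·e^(rT) = (551.33 − 15.4662)·e^(0.0860·18/12) = 535.8638 × 1.137690 = 609.6469
Value (long) = (F − K)·e^(−rT) = (609.6469 − 531.34) × 0.878974 = 68.8297
Short position value = −(long value) = -¥68.83

-¥68.83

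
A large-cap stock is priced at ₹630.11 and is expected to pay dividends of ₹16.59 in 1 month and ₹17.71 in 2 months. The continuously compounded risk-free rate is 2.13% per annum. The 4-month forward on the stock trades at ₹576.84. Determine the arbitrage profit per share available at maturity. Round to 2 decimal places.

₹23.31 per share

PV(dividends) I = 16.59·e^(−0.0213·1/12) + 17.71·e^(−0.0213·2/12) = 34.2078
Fair forward F* = (S − I)·e^(rT) = (630.11 − 34.2078)·e^0.007100 = 595.9022 × 1.007125 = 600.1480
Market ₹576.84 < fair 600.1480: forward underpriced → reverse cash-and-carry (short the stock, invest proceeds at r, pay the dividends, go long the forward).
Profit at T = |F_mkt − F*| = |576.84 − 600.1480| = ₹23.31 per share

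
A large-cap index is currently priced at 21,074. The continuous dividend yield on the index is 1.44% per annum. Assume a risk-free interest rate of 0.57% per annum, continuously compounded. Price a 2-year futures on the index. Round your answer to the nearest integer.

F = S·e^((r − q)T) = 21074 · e^((0.0057 − 0.0144) × 2)
= 21074 · e^-0.017400 = 21074 × 0.982751
F = 20,710

20,710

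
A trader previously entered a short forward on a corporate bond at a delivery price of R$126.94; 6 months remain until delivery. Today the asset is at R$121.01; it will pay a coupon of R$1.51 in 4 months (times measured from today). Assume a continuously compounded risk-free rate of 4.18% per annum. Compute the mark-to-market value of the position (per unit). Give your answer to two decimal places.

R$4.79

PV(remaining coupons) I = 1.51·e^(−0.0418·4/12) = 1.4891
Current forward F = (S − I)·e^(rT) = (121.01 − 1.4891)·e^(0.0418·6/12) = 119.5209 × 1.021120 = 122.0452
Value (long) = (F − K)·e^(−rT) = (122.0452 − 126.94) × 0.979317 = -4.7936
Short position value = −(long value) = R$4.79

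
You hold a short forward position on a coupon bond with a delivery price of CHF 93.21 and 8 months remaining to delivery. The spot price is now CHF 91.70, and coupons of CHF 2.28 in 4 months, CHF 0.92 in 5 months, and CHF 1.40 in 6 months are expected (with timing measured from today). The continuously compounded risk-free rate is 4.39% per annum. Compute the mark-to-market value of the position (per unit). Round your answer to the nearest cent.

CHF 3.34

PV(remaining coupons) I = 2.28·e^(−0.0439·4/12) + 0.92·e^(−0.0439·5/12) + 1.40·e^(−0.0439·6/12) = 4.5198
Current forward F = (S − I)·e^(rT) = (91.70 − 4.5198)·e^(0.0439·8/12) = 87.1802 × 1.029699 = 89.7694
Value (long) = (F − K)·e^(−rT) = (89.7694 − 93.21) × 0.971157 = -3.3414
Short position value = −(long value) = CHF 3.34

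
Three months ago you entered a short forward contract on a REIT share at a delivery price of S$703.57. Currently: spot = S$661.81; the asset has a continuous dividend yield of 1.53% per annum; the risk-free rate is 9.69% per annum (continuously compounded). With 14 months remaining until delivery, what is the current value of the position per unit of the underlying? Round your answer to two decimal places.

Current fair forward for the remaining 14 months: F = S·e^((r − q)·T), (r − q) = 0.0969 − 0.0153 = 0.0816
F = 661.81 · e^(0.0816 × 14/12) = 661.81 × 1.099879 = 727.9109
Value of long forward = (F − K)·e^(−rT) = (727.9109 − 703.57) · e^(−0.0969·14/12)
= 24.3409 × 0.893106 = 21.74
Short position value = −(long value) = -S$21.74

-S$21.74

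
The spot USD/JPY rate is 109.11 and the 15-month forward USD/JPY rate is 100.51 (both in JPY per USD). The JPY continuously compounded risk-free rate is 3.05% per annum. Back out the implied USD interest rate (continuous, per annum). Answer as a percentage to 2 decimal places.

9.62%

F = S·e^((r_JPY − r_USD)T) ⇒ r_USD = r_JPY − ln(F/S)/T
ln(100.51/109.11) = -0.082099; /(15/12) = -0.065679
r_USD = 0.0305 + 0.065679 = 0.096179
r_USD = 9.62%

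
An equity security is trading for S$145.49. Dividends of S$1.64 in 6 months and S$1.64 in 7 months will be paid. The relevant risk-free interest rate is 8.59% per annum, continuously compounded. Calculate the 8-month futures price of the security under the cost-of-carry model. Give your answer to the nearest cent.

PV(dividends) I = 1.64·e^(−0.0859·6/12) + 1.64·e^(−0.0859·7/12)
I = 1.5711 + 1.5598 = 3.1309
F = (S − I)·e^(rT) = (145.49 − 3.1309) · e^(0.0859·8/12)
= 142.3591 · e^0.057267 = 142.3591 × 1.058939 = S$150.75

S$150.75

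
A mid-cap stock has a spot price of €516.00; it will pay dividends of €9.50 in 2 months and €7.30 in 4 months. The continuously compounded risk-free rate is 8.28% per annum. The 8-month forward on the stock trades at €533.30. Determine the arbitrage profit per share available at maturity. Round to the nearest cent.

PV(dividends) I = 9.50·e^(−0.0828·2/12) + 7.30·e^(−0.0828·4/12) = 16.4711
Fair forward F* = (S − I)·e^(rT) = (516.00 − 16.4711)·e^0.055200 = 499.5289 × 1.056752 = 527.8782
Market €533.30 > fair 527.8782: forward overpriced → cash-and-carry (borrow at r, buy the stock and collect the dividends, short the forward).
Profit at T = |F_mkt − F*| = |533.30 − 527.8782| = €5.42 per share

€5.42 per share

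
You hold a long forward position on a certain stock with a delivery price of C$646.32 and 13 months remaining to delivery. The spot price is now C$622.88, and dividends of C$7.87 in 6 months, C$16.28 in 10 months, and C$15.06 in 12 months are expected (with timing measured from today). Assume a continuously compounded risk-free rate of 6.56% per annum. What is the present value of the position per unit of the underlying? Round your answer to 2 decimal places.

PV(remaining dividends) I = 7.87·e^(−0.0656·6/12) + 16.28·e^(−0.0656·10/12) + 15.06·e^(−0.0656·12/12) = 37.1337
Current forward F = (S − I)·e^(rT) = (622.88 − 37.1337)·e^(0.0656·13/12) = 585.7463 × 1.073653 = 628.8883
Value (long) = (F − K)·e^(−rT) = (628.8883 − 646.32) × 0.931400 = -16.2359
Value = -C$16.24

-C$16.24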